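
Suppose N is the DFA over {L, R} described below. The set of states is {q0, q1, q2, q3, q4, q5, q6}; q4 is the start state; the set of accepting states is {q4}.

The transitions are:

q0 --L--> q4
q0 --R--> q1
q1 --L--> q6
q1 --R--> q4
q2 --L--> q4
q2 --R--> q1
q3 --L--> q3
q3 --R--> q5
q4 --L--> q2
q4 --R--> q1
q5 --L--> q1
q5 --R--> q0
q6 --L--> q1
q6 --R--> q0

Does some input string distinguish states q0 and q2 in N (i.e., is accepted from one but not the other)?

First remove the unreachable states {q3,q5}; 5 states remain.
P0 = {q4} | {q0,q1,q2,q6}.
Refine {q0,q1,q2,q6} on symbol L: members go to different blocks, giving {q0,q2} and {q1,q6}.
Split {q1,q6} by δ(·,R) → {q1} and {q6}.
No further refinement is possible. Final partition (4 blocks): {q4} | {q0,q2} | {q1} | {q6}.
q0 and q2 lie in the same block of the stable partition, so they are equivalent — no string distinguishes them.

No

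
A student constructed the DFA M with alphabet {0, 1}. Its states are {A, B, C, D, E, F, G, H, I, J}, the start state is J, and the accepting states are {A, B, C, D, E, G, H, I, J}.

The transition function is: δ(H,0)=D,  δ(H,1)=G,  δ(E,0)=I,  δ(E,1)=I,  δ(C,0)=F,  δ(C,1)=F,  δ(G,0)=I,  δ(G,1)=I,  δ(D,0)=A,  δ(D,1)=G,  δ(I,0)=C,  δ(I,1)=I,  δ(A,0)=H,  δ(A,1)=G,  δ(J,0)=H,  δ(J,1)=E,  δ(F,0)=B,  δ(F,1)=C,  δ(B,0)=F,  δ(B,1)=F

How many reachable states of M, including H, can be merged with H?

4

Initial partition by acceptance: {A,B,C,D,E,G,H,I,J} | {F}.
Split {A,B,C,D,E,G,H,I,J} by δ(·,0) → {A,D,E,G,H,I,J} and {B,C}.
On input 0, block {A,D,E,G,H,I,J} splits into {A,D,E,G,H,J} and {I}.
On input 0, block {A,D,E,G,H,J} splits into {A,D,H,J} and {E,G}.
Stable partition: {A,D,H,J} | {F} | {B,C} | {I} | {E,G} — 5 equivalence classes.
The equivalence class containing H is {A,D,H,J}, of size 4.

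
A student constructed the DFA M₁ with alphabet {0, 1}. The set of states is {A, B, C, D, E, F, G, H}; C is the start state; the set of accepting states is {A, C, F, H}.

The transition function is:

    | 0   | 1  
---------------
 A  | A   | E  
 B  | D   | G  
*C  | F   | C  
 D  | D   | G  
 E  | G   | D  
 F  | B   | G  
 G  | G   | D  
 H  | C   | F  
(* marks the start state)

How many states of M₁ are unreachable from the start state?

3

BFS from C reaches {B, C, D, F, G}; the 3 state(s) A, E, H are never visited.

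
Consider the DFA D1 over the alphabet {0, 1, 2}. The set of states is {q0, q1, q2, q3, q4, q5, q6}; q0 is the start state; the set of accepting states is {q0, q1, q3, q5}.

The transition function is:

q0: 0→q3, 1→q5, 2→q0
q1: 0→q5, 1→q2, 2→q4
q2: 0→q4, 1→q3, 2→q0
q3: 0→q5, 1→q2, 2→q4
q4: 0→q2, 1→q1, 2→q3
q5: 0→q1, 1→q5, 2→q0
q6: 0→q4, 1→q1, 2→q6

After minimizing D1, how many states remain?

Reachable states from the start: {q0,q1,q2,q3,q4,q5}. Unreachable: {q6} — drop them.
Initial partition by acceptance: {q0,q1,q3,q5} | {q2,q4}.
Refine {q0,q1,q3,q5} on symbol 1: members go to different blocks, giving {q0,q5} and {q1,q3}.
Split {q2,q4} by δ(·,2) → {q2} and {q4}.
The partition is now stable with 4 blocks: {q0,q5} | {q2} | {q1,q3} | {q4}.

4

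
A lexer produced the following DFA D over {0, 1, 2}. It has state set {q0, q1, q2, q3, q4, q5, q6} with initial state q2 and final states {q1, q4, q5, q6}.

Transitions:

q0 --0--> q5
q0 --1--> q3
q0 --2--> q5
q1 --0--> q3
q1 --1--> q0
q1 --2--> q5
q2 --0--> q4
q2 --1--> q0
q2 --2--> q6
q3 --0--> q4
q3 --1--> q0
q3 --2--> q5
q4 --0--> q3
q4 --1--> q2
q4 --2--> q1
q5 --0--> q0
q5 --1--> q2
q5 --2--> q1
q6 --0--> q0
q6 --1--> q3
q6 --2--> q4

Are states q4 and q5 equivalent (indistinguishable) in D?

All states are reachable from the start state.
Start with accepting vs non-accepting: {q1,q4,q5,q6} | {q0,q2,q3}.
Stable partition: {q1,q4,q5,q6} | {q0,q2,q3} — 2 equivalence classes.
q4 and q5 lie in the same block of the stable partition, so they are equivalent — no string distinguishes them.

Yes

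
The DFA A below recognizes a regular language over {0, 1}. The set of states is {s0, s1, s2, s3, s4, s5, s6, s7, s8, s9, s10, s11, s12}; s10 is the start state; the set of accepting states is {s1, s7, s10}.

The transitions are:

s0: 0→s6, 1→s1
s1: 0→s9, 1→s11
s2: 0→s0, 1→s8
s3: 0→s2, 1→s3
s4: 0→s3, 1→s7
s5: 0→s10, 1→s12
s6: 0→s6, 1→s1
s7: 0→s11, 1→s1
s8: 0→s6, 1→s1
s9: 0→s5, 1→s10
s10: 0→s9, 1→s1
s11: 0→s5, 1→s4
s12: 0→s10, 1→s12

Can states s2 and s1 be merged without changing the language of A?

No

Initial partition by acceptance: {s1,s7,s10} | {s0,s2,s3,s4,s5,s6,s8,s9,s11,s12}.
On input 1, block {s1,s7,s10} splits into {s7,s10} and {s1}.
Refine {s0,s2,s3,s4,s5,s6,s8,s9,s11,s12} on symbol 0: members go to different blocks, giving {s0,s2,s3,s4,s6,s8,s9,s11} and {s5,s12}.
On input 0, block {s0,s2,s3,s4,s6,s8,s9,s11} splits into {s0,s2,s3,s4,s6,s8} and {s9,s11}.
On input 1, block {s0,s2,s3,s4,s6,s8} splits into {s0,s6,s8} and {s2,s3} and {s4}.
Split {s9,s11} by δ(·,1) → {s9} and {s11}.
On input 0, block {s7,s10} splits into {s7} and {s10}.
Refine {s2,s3} on symbol 0: members go to different blocks, giving {s2} and {s3}.
Stable partition: {s7} | {s0,s6,s8} | {s1} | {s5,s12} | {s9} | {s2} | {s4} | {s11} | {s10} | {s3} — 10 equivalence classes.
s2 and s1 end up in different blocks, so they are distinguishable. For instance, the string 'ε' is accepted from only s1.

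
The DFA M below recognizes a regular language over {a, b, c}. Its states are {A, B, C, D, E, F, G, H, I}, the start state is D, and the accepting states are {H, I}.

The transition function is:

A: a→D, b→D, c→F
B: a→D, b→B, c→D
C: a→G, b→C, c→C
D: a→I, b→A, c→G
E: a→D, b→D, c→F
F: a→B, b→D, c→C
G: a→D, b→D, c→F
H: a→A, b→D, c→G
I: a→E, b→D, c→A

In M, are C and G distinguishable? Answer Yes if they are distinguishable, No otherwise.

First remove the unreachable states {H}; 8 states remain.
Initial partition by acceptance: {I} | {A,B,C,D,E,F,G}.
Refine {A,B,C,D,E,F,G} on symbol a: members go to different blocks, giving {A,B,C,E,F,G} and {D}.
On input a, block {A,B,C,E,F,G} splits into {A,B,E,G} and {C,F}.
Refine {A,B,E,G} on symbol b: members go to different blocks, giving {A,E,G} and {B}.
Split {C,F} by δ(·,a) → {C} and {F}.
Stable partition: {I} | {A,E,G} | {D} | {C} | {B} | {F} — 6 equivalence classes.
C and G end up in different blocks, so they are distinguishable. For instance, the string 'aa' is accepted from only G.

Yes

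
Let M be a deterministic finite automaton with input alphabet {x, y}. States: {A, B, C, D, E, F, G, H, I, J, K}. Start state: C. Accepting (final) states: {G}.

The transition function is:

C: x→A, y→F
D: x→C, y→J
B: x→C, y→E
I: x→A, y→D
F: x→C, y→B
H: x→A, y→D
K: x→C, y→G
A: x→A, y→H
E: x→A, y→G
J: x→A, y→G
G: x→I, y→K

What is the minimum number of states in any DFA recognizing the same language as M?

P0 = {G} | {A,B,C,D,E,F,H,I,J,K}.
On input y, block {A,B,C,D,E,F,H,I,J,K} splits into {A,B,C,D,F,H,I} and {E,J,K}.
Refine {A,B,C,D,F,H,I} on symbol y: members go to different blocks, giving {A,C,F,H,I} and {B,D}.
On input y, block {A,C,F,H,I} splits into {F,H,I} and {A,C}.
The partition is now stable with 5 blocks: {G} | {F,H,I} | {E,J,K} | {B,D} | {A,C}.

5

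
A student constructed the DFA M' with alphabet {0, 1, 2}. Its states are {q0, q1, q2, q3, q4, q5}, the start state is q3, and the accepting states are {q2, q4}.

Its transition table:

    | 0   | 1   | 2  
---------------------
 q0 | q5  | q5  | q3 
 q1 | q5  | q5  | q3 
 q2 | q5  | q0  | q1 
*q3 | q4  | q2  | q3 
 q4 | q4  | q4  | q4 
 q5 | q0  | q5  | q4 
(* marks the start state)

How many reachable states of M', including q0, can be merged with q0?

2

All states are reachable from the start state.
P0 = {q2,q4} | {q0,q1,q3,q5}.
On input 0, block {q2,q4} splits into {q2} and {q4}.
Split {q0,q1,q3,q5} by δ(·,0) → {q0,q1,q5} and {q3}.
Split {q0,q1,q5} by δ(·,2) → {q0,q1} and {q5}.
The partition is now stable with 5 blocks: {q2} | {q0,q1} | {q4} | {q3} | {q5}.
The equivalence class containing q0 is {q0,q1}, of size 2.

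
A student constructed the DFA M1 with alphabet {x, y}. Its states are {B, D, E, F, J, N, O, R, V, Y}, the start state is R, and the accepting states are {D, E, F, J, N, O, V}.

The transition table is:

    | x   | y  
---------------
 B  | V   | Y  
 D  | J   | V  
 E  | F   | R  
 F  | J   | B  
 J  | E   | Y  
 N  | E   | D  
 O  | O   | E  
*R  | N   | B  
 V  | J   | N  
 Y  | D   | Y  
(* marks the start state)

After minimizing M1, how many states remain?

3

First remove the unreachable states {O}; 9 states remain.
Initial partition by acceptance: {D,E,F,J,N,V} | {B,R,Y}.
Split {D,E,F,J,N,V} by δ(·,y) → {E,F,J} and {D,N,V}.
The partition is now stable with 3 blocks: {E,F,J} | {B,R,Y} | {D,N,V}.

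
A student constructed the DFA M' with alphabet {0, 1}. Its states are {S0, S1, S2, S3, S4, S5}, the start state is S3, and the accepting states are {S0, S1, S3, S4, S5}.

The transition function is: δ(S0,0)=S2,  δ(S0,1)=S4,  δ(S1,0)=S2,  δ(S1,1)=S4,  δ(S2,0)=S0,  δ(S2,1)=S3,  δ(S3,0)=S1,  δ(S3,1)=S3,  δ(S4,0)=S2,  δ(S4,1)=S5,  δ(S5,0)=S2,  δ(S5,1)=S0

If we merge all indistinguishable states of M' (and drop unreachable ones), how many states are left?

3

Initial partition by acceptance: {S0,S1,S3,S4,S5} | {S2}.
Split {S0,S1,S3,S4,S5} by δ(·,0) → {S0,S1,S4,S5} and {S3}.
Stable partition: {S0,S1,S4,S5} | {S2} | {S3} — 3 equivalence classes.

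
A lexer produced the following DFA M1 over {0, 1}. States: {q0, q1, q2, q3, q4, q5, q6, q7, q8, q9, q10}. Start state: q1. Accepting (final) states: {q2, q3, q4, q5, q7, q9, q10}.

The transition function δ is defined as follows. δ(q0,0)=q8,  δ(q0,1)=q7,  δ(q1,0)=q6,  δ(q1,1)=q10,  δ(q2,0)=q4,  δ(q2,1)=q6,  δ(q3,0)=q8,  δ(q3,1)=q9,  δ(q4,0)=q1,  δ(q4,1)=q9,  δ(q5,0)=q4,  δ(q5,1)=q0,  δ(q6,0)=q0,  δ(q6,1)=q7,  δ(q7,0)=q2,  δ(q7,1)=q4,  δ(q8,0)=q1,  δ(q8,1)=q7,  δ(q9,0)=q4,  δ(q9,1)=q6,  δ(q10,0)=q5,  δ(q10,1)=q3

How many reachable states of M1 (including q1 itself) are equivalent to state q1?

4

P0 = {q2,q3,q4,q5,q7,q9,q10} | {q0,q1,q6,q8}.
On input 0, block {q2,q3,q4,q5,q7,q9,q10} splits into {q2,q5,q7,q9,q10} and {q3,q4}.
On input 0, block {q2,q5,q7,q9,q10} splits into {q2,q5,q9} and {q7,q10}.
Stable partition: {q2,q5,q9} | {q0,q1,q6,q8} | {q3,q4} | {q7,q10} — 4 equivalence classes.
The equivalence class containing q1 is {q0,q1,q6,q8}, of size 4.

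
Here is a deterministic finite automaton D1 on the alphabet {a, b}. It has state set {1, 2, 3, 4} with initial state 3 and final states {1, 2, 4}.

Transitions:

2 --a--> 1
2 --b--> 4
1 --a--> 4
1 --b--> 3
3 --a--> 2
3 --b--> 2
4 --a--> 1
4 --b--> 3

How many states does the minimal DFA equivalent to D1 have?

All states are reachable from the start state.
Start with accepting vs non-accepting: {1,2,4} | {3}.
Refine {1,2,4} on symbol b: members go to different blocks, giving {1,4} and {2}.
Stable partition: {1,4} | {3} | {2} — 3 equivalence classes.

3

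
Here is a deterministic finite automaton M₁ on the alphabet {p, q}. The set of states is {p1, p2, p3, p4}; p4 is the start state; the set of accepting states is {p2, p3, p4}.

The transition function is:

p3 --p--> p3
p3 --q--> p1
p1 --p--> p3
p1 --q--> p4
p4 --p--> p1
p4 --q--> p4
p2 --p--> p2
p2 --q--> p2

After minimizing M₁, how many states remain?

States {p2} cannot be reached from the start state, so discard them.
Initial partition by acceptance: {p3,p4} | {p1}.
Refine {p3,p4} on symbol p: members go to different blocks, giving {p3} and {p4}.
Stable partition: {p3} | {p1} | {p4} — 3 equivalence classes.

3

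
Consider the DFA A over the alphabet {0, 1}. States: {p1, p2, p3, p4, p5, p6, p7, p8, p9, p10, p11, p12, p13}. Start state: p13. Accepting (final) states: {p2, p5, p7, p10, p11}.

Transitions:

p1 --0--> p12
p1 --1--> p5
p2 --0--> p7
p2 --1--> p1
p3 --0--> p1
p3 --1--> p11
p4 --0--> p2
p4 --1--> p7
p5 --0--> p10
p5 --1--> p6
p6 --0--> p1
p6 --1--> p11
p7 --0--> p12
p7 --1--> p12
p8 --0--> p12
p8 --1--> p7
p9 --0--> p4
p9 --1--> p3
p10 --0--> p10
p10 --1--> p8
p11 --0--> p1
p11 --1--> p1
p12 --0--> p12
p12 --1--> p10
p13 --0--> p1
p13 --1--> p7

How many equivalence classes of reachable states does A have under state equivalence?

4

Reachable states from the start: {p1,p5,p6,p7,p8,p10,p11,p12,p13}. Unreachable: {p2,p3,p4,p9} — drop them.
P0 = {p5,p7,p10,p11} | {p1,p6,p8,p12,p13}.
On input 0, block {p5,p7,p10,p11} splits into {p5,p10} and {p7,p11}.
On input 1, block {p1,p6,p8,p12,p13} splits into {p6,p8,p13} and {p1,p12}.
No further refinement is possible. Final partition (4 blocks): {p5,p10} | {p6,p8,p13} | {p7,p11} | {p1,p12}.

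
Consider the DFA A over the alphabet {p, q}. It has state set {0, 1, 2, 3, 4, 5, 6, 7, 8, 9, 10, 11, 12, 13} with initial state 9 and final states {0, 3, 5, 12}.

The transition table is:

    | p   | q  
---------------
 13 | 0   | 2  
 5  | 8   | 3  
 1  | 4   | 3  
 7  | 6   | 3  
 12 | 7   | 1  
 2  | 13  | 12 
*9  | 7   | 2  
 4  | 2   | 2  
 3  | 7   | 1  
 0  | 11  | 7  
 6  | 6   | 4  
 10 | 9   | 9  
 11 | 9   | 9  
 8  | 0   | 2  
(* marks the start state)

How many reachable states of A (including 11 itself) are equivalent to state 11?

First remove the unreachable states {5,8,10}; 11 states remain.
P0 = {0,3,12} | {1,2,4,6,7,9,11,13}.
Refine {1,2,4,6,7,9,11,13} on symbol p: members go to different blocks, giving {1,2,4,6,7,9,11} and {13}.
On input p, block {1,2,4,6,7,9,11} splits into {1,4,6,7,9,11} and {2}.
On input p, block {1,4,6,7,9,11} splits into {1,6,7,9,11} and {4}.
On input p, block {1,6,7,9,11} splits into {6,7,9,11} and {1}.
On input q, block {0,3,12} splits into {3,12} and {0}.
On input q, block {6,7,9,11} splits into {6} and {7} and {9} and {11}.
No further refinement is possible. Final partition (10 blocks): {3,12} | {6} | {13} | {2} | {4} | {1} | {0} | {7} | {9} | {11}.
The equivalence class containing 11 is {11}, of size 1.

1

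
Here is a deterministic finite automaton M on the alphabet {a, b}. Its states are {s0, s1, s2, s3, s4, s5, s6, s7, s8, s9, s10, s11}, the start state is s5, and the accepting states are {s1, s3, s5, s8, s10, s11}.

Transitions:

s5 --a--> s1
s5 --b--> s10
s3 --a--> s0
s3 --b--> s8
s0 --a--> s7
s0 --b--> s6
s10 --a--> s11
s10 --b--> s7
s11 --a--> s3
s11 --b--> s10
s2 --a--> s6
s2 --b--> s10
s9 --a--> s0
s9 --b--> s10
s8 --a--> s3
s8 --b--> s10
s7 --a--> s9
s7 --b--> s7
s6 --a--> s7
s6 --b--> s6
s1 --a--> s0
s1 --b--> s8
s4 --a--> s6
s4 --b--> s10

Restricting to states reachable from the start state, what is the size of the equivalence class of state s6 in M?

Reachable states from the start: {s0,s1,s3,s5,s6,s7,s8,s9,s10,s11}. Unreachable: {s2,s4} — drop them.
Initial partition by acceptance: {s1,s3,s5,s8,s10,s11} | {s0,s6,s7,s9}.
On input a, block {s1,s3,s5,s8,s10,s11} splits into {s5,s8,s10,s11} and {s1,s3}.
On input a, block {s5,s8,s10,s11} splits into {s5,s8,s11} and {s10}.
Refine {s0,s6,s7,s9} on symbol b: members go to different blocks, giving {s0,s6,s7} and {s9}.
On input a, block {s0,s6,s7} splits into {s0,s6} and {s7}.
The partition is now stable with 6 blocks: {s5,s8,s11} | {s0,s6} | {s1,s3} | {s10} | {s9} | {s7}.
State s6 belongs to the block {s0,s6}, which has 2 states.

2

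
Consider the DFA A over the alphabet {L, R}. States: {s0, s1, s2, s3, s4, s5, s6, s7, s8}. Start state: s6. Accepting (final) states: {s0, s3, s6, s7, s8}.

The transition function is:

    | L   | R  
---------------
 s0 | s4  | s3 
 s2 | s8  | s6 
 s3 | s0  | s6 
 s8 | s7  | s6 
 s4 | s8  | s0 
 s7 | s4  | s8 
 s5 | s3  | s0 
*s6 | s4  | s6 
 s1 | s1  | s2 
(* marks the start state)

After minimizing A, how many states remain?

States {s1,s2,s5} cannot be reached from the start state, so discard them.
P0 = {s0,s3,s6,s7,s8} | {s4}.
On input L, block {s0,s3,s6,s7,s8} splits into {s0,s6,s7} and {s3,s8}.
Split {s0,s6,s7} by δ(·,R) → {s0,s7} and {s6}.
The partition is now stable with 4 blocks: {s0,s7} | {s4} | {s3,s8} | {s6}.

4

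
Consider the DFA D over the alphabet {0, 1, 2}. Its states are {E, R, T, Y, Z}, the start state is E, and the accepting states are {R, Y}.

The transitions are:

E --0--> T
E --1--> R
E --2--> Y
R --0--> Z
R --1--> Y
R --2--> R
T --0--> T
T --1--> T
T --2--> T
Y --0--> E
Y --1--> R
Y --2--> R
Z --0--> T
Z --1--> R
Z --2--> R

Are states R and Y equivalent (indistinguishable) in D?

Yes

Start with accepting vs non-accepting: {R,Y} | {E,T,Z}.
On input 1, block {E,T,Z} splits into {E,Z} and {T}.
The partition is now stable with 3 blocks: {R,Y} | {E,Z} | {T}.
R and Y lie in the same block of the stable partition, so they are equivalent — no string distinguishes them.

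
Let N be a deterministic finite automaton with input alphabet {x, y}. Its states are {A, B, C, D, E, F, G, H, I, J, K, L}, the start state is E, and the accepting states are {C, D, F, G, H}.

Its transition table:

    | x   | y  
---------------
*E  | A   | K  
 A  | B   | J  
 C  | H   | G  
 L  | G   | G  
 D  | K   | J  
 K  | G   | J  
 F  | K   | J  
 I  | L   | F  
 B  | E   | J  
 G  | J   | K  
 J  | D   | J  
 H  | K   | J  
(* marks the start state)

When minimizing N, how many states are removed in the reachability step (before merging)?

5

BFS from E reaches {A, B, D, E, G, J, K}; the 5 state(s) C, F, H, I, L are never visited.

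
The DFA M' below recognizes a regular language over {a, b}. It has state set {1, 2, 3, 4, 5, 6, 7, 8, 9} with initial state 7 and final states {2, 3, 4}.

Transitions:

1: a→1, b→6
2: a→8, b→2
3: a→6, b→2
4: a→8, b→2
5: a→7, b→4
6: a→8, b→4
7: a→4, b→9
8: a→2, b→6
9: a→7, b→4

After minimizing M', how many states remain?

States {1,3,5} cannot be reached from the start state, so discard them.
Initial partition by acceptance: {2,4} | {6,7,8,9}.
Refine {6,7,8,9} on symbol a: members go to different blocks, giving {6,9} and {7,8}.
The partition is now stable with 3 blocks: {2,4} | {6,9} | {7,8}.

3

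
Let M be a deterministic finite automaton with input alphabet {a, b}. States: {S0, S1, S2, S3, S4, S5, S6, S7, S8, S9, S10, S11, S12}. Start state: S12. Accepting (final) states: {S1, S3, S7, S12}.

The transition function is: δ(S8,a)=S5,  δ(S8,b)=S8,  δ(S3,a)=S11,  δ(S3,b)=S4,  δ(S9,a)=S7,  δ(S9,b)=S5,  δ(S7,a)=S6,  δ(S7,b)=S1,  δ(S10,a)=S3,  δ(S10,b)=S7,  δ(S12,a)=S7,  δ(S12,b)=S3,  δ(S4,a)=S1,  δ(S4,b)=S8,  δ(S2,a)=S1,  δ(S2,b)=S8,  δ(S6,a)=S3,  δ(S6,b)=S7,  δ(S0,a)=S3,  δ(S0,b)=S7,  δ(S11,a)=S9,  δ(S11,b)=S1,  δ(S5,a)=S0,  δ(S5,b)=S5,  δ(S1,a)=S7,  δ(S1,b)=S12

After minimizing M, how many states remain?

10

Reachable states from the start: {S0,S1,S3,S4,S5,S6,S7,S8,S9,S11,S12}. Unreachable: {S2,S10} — drop them.
Initial partition by acceptance: {S1,S3,S7,S12} | {S0,S4,S5,S6,S8,S9,S11}.
On input a, block {S1,S3,S7,S12} splits into {S1,S12} and {S3,S7}.
Refine {S1,S12} on symbol b: members go to different blocks, giving {S1} and {S12}.
Refine {S0,S4,S5,S6,S8,S9,S11} on symbol a: members go to different blocks, giving {S0,S6,S9} and {S5,S8,S11} and {S4}.
On input b, block {S0,S6,S9} splits into {S0,S6} and {S9}.
On input a, block {S3,S7} splits into {S3} and {S7}.
Refine {S5,S8,S11} on symbol a: members go to different blocks, giving {S5} and {S8} and {S11}.
No further refinement is possible. Final partition (10 blocks): {S1} | {S0,S6} | {S3} | {S12} | {S5} | {S4} | {S9} | {S7} | {S8} | {S11}.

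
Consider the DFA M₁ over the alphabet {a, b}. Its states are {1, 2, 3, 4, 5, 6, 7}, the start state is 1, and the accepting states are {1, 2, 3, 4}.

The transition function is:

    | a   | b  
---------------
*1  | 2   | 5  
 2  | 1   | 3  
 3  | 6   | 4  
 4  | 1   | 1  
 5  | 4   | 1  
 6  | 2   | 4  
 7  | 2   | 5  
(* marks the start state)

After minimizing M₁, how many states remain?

6

States {7} cannot be reached from the start state, so discard them.
P0 = {1,2,3,4} | {5,6}.
On input a, block {1,2,3,4} splits into {1,2,4} and {3}.
Refine {1,2,4} on symbol b: members go to different blocks, giving {1} and {2} and {4}.
Split {5,6} by δ(·,a) → {5} and {6}.
Stable partition: {1} | {5} | {3} | {2} | {4} | {6} — 6 equivalence classes.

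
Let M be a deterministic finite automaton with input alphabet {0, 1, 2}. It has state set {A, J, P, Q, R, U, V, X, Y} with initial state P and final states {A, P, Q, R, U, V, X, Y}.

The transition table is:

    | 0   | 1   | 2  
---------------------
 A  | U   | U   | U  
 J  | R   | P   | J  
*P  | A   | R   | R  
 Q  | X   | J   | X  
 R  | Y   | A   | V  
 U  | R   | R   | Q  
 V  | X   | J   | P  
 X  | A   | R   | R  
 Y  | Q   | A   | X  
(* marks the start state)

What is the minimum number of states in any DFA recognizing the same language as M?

Start with accepting vs non-accepting: {A,P,Q,R,U,V,X,Y} | {J}.
Refine {A,P,Q,R,U,V,X,Y} on symbol 1: members go to different blocks, giving {A,P,R,U,X,Y} and {Q,V}.
On input 0, block {A,P,R,U,X,Y} splits into {A,P,R,U,X} and {Y}.
Refine {A,P,R,U,X} on symbol 0: members go to different blocks, giving {A,P,U,X} and {R}.
On input 0, block {A,P,U,X} splits into {A,P,X} and {U}.
Split {A,P,X} by δ(·,0) → {P,X} and {A}.
Stable partition: {P,X} | {J} | {Q,V} | {Y} | {R} | {U} | {A} — 7 equivalence classes.

7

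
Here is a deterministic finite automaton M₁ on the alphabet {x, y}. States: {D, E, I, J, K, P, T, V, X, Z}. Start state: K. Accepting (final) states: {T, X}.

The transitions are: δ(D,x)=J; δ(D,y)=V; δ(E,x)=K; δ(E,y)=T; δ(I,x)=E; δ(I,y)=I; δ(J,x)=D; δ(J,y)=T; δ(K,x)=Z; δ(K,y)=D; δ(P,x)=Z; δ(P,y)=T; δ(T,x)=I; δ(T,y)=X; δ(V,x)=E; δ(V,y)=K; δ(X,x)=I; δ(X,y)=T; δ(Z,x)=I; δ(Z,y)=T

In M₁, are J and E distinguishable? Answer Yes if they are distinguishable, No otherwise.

Reachable states from the start: {D,E,I,J,K,T,V,X,Z}. Unreachable: {P} — drop them.
Start with accepting vs non-accepting: {T,X} | {D,E,I,J,K,V,Z}.
Split {D,E,I,J,K,V,Z} by δ(·,y) → {D,I,K,V} and {E,J,Z}.
No further refinement is possible. Final partition (3 blocks): {T,X} | {D,I,K,V} | {E,J,Z}.
J and E lie in the same block of the stable partition, so they are equivalent — no string distinguishes them.

No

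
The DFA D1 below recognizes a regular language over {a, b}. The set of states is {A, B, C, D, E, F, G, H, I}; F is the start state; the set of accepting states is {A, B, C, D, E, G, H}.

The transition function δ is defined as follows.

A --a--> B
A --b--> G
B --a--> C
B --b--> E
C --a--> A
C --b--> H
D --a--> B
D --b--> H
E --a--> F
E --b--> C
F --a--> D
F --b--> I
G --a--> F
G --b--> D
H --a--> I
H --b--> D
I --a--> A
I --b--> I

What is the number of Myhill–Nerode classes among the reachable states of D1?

All states are reachable from the start state.
Initial partition by acceptance: {A,B,C,D,E,G,H} | {F,I}.
Refine {A,B,C,D,E,G,H} on symbol a: members go to different blocks, giving {A,B,C,D} and {E,G,H}.
Stable partition: {A,B,C,D} | {F,I} | {E,G,H} — 3 equivalence classes.

3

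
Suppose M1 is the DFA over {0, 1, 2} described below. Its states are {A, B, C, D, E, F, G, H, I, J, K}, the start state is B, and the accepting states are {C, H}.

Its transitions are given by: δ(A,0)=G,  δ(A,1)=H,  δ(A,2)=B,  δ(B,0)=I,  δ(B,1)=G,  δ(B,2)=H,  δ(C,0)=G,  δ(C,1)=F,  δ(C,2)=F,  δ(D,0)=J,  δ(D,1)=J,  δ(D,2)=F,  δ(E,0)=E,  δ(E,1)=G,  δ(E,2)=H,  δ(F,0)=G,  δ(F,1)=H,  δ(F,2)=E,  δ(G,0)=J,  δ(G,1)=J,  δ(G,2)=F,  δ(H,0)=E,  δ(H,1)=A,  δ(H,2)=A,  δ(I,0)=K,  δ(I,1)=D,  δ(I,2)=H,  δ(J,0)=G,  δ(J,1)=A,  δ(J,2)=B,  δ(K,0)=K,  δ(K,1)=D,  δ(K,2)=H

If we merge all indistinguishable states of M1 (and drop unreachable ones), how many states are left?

5

First remove the unreachable states {C}; 10 states remain.
Start with accepting vs non-accepting: {H} | {A,B,D,E,F,G,I,J,K}.
On input 1, block {A,B,D,E,F,G,I,J,K} splits into {B,D,E,G,I,J,K} and {A,F}.
On input 1, block {B,D,E,G,I,J,K} splits into {B,D,E,G,I,K} and {J}.
Split {B,D,E,G,I,K} by δ(·,0) → {B,E,I,K} and {D,G}.
The partition is now stable with 5 blocks: {H} | {B,E,I,K} | {A,F} | {J} | {D,G}.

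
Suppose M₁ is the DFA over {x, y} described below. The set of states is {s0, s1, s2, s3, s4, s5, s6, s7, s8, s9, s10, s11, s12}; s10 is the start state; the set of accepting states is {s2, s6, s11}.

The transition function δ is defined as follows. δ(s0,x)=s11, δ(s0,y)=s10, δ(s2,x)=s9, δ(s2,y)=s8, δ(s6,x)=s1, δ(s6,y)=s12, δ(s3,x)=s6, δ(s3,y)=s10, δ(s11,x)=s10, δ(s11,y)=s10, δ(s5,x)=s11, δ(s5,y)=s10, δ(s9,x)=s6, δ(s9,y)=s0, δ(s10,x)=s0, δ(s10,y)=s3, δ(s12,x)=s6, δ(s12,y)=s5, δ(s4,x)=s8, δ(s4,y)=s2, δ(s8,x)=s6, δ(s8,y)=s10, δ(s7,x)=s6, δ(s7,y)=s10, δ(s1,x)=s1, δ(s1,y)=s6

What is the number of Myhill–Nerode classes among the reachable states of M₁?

7

Reachable states from the start: {s0,s1,s3,s5,s6,s10,s11,s12}. Unreachable: {s2,s4,s7,s8,s9} — drop them.
Start with accepting vs non-accepting: {s6,s11} | {s0,s1,s3,s5,s10,s12}.
Split {s0,s1,s3,s5,s10,s12} by δ(·,x) → {s0,s3,s5,s12} and {s1,s10}.
On input y, block {s6,s11} splits into {s6} and {s11}.
On input x, block {s0,s3,s5,s12} splits into {s0,s5} and {s3,s12}.
Refine {s1,s10} on symbol x: members go to different blocks, giving {s1} and {s10}.
Refine {s3,s12} on symbol y: members go to different blocks, giving {s3} and {s12}.
The partition is now stable with 7 blocks: {s6} | {s0,s5} | {s1} | {s11} | {s3} | {s10} | {s12}.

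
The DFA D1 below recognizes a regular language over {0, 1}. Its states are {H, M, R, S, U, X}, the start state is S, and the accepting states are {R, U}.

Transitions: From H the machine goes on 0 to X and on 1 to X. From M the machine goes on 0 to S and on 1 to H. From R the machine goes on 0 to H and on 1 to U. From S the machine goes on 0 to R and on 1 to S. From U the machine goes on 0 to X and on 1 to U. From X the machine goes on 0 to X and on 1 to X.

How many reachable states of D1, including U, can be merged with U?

2

States {M} cannot be reached from the start state, so discard them.
Initial partition by acceptance: {R,U} | {H,S,X}.
Refine {H,S,X} on symbol 0: members go to different blocks, giving {H,X} and {S}.
No further refinement is possible. Final partition (3 blocks): {R,U} | {H,X} | {S}.
The equivalence class containing U is {R,U}, of size 2.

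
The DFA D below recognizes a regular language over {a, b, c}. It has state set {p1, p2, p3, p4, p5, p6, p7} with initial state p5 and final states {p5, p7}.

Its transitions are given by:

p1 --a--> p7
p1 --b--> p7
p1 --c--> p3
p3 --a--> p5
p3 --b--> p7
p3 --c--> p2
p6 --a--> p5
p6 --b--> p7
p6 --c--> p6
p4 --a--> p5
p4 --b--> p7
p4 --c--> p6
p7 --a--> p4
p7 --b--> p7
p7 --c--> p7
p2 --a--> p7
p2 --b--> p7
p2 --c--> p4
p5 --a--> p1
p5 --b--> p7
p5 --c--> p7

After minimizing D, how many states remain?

2

All states are reachable from the start state.
Initial partition by acceptance: {p5,p7} | {p1,p2,p3,p4,p6}.
Stable partition: {p5,p7} | {p1,p2,p3,p4,p6} — 2 equivalence classes.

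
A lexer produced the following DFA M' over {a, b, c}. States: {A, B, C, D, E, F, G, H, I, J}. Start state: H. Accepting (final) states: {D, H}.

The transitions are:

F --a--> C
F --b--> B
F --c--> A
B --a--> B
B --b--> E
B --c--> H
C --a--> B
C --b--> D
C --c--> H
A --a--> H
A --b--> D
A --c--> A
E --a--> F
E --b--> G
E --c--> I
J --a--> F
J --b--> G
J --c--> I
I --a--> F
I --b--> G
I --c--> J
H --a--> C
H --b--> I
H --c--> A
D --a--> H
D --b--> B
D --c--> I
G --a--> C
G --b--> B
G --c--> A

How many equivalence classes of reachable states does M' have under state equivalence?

7

Every state is reachable, so we keep all 10.
Start with accepting vs non-accepting: {D,H} | {A,B,C,E,F,G,I,J}.
On input a, block {D,H} splits into {D} and {H}.
Refine {A,B,C,E,F,G,I,J} on symbol a: members go to different blocks, giving {B,C,E,F,G,I,J} and {A}.
Split {B,C,E,F,G,I,J} by δ(·,b) → {B,E,F,G,I,J} and {C}.
On input a, block {B,E,F,G,I,J} splits into {B,E,I,J} and {F,G}.
Refine {B,E,I,J} on symbol a: members go to different blocks, giving {E,I,J} and {B}.
No further refinement is possible. Final partition (7 blocks): {D} | {E,I,J} | {H} | {A} | {C} | {F,G} | {B}.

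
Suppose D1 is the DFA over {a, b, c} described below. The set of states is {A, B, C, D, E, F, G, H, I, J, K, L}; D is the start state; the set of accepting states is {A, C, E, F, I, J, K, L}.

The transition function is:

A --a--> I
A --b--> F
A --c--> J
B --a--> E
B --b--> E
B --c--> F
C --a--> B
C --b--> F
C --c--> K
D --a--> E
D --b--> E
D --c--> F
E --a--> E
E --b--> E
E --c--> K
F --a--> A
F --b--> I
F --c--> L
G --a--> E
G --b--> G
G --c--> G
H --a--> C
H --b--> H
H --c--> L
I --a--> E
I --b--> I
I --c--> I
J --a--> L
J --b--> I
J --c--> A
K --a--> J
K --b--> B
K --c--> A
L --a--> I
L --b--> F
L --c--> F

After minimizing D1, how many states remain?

States {C,G,H} cannot be reached from the start state, so discard them.
Start with accepting vs non-accepting: {A,E,F,I,J,K,L} | {B,D}.
Split {A,E,F,I,J,K,L} by δ(·,b) → {A,E,F,I,J,L} and {K}.
On input c, block {A,E,F,I,J,L} splits into {A,F,I,J,L} and {E}.
On input a, block {A,F,I,J,L} splits into {A,F,J,L} and {I}.
Split {A,F,J,L} by δ(·,a) → {A,L} and {F,J}.
Stable partition: {A,L} | {B,D} | {K} | {E} | {I} | {F,J} — 6 equivalence classes.

6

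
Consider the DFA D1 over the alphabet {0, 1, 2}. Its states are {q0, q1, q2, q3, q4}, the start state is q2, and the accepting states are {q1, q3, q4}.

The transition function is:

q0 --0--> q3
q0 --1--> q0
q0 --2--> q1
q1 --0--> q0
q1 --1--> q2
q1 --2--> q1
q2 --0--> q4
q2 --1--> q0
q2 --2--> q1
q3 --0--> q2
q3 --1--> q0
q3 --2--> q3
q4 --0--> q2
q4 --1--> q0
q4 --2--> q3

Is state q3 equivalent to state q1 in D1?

Yes

P0 = {q1,q3,q4} | {q0,q2}.
Stable partition: {q1,q3,q4} | {q0,q2} — 2 equivalence classes.
q3 and q1 lie in the same block of the stable partition, so they are equivalent — no string distinguishes them.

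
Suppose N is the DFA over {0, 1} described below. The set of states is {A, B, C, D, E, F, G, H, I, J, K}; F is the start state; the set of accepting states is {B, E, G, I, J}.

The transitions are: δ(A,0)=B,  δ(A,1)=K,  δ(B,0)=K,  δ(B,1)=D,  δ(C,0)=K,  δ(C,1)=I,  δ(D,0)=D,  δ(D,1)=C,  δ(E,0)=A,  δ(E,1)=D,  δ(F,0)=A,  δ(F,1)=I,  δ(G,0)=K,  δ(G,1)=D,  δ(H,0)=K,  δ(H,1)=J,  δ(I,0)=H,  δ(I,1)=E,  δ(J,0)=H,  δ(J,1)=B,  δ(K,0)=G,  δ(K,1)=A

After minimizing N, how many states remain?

P0 = {B,E,G,I,J} | {A,C,D,F,H,K}.
Refine {B,E,G,I,J} on symbol 1: members go to different blocks, giving {B,E,G} and {I,J}.
On input 0, block {A,C,D,F,H,K} splits into {C,D,F,H} and {A,K}.
Split {C,D,F,H} by δ(·,0) → {C,F,H} and {D}.
No further refinement is possible. Final partition (5 blocks): {B,E,G} | {C,F,H} | {I,J} | {A,K} | {D}.

5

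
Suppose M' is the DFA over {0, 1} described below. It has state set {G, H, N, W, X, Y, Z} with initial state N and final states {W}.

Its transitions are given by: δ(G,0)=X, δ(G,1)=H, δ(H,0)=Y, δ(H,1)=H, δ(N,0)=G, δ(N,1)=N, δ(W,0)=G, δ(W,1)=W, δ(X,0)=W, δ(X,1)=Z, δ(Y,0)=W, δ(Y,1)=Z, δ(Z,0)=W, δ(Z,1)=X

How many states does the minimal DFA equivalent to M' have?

4

Initial partition by acceptance: {W} | {G,H,N,X,Y,Z}.
On input 0, block {G,H,N,X,Y,Z} splits into {G,H,N} and {X,Y,Z}.
On input 0, block {G,H,N} splits into {G,H} and {N}.
The partition is now stable with 4 blocks: {W} | {G,H} | {X,Y,Z} | {N}.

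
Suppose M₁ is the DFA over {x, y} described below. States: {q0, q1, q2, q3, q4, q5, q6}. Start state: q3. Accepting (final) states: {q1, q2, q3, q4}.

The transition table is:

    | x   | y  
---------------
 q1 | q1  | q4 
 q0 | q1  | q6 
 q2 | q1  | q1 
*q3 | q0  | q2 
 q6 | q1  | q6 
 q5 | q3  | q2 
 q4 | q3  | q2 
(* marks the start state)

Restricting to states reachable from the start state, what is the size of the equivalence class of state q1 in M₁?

1

Reachable states from the start: {q0,q1,q2,q3,q4,q6}. Unreachable: {q5} — drop them.
Initial partition by acceptance: {q1,q2,q3,q4} | {q0,q6}.
Refine {q1,q2,q3,q4} on symbol x: members go to different blocks, giving {q1,q2,q4} and {q3}.
On input x, block {q1,q2,q4} splits into {q1,q2} and {q4}.
On input y, block {q1,q2} splits into {q1} and {q2}.
No further refinement is possible. Final partition (5 blocks): {q1} | {q0,q6} | {q3} | {q4} | {q2}.
State q1 belongs to the block {q1}, which has 1 states.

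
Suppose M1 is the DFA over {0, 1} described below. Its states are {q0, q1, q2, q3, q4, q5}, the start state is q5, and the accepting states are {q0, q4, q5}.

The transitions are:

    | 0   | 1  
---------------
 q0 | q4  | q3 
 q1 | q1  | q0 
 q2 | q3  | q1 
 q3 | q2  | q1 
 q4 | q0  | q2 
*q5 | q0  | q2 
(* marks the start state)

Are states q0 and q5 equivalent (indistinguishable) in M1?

All states are reachable from the start state.
Initial partition by acceptance: {q0,q4,q5} | {q1,q2,q3}.
Refine {q1,q2,q3} on symbol 1: members go to different blocks, giving {q2,q3} and {q1}.
Stable partition: {q0,q4,q5} | {q2,q3} | {q1} — 3 equivalence classes.
q0 and q5 lie in the same block of the stable partition, so they are equivalent — no string distinguishes them.

Yes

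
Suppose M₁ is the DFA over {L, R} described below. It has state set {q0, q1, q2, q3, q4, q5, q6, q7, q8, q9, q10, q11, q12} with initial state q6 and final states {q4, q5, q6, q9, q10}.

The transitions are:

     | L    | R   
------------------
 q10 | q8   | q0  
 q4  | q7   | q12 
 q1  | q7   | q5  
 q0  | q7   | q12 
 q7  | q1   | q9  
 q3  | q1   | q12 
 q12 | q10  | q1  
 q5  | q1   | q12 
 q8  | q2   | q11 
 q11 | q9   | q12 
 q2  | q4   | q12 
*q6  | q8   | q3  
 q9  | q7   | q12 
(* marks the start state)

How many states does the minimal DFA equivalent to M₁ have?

Every state is reachable, so we keep all 13.
Start with accepting vs non-accepting: {q4,q5,q6,q9,q10} | {q0,q1,q2,q3,q7,q8,q11,q12}.
Split {q0,q1,q2,q3,q7,q8,q11,q12} by δ(·,L) → {q0,q1,q3,q7,q8} and {q2,q11,q12}.
On input R, block {q4,q5,q6,q9,q10} splits into {q4,q5,q9} and {q6,q10}.
Split {q0,q1,q3,q7,q8} by δ(·,L) → {q0,q1,q3,q7} and {q8}.
Refine {q0,q1,q3,q7} on symbol R: members go to different blocks, giving {q0,q3} and {q1,q7}.
On input L, block {q2,q11,q12} splits into {q2,q11} and {q12}.
The partition is now stable with 7 blocks: {q4,q5,q9} | {q0,q3} | {q2,q11} | {q6,q10} | {q8} | {q1,q7} | {q12}.

7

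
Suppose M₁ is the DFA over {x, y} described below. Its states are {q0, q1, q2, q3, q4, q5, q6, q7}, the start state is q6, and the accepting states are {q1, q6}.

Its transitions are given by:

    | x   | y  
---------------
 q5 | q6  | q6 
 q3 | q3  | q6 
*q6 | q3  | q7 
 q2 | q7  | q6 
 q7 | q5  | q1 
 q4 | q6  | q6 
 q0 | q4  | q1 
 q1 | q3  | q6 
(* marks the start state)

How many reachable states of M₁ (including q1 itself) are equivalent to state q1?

Reachable states from the start: {q1,q3,q5,q6,q7}. Unreachable: {q0,q2,q4} — drop them.
Initial partition by acceptance: {q1,q6} | {q3,q5,q7}.
On input y, block {q1,q6} splits into {q1} and {q6}.
Split {q3,q5,q7} by δ(·,x) → {q3,q7} and {q5}.
On input x, block {q3,q7} splits into {q3} and {q7}.
No further refinement is possible. Final partition (5 blocks): {q1} | {q3} | {q6} | {q5} | {q7}.
State q1 belongs to the block {q1}, which has 1 states.

1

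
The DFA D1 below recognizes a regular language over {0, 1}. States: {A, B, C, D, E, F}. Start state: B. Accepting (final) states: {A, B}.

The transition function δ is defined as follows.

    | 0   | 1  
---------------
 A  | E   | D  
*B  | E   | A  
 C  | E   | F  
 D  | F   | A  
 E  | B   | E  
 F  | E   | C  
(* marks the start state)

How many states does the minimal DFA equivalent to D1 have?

5

Every state is reachable, so we keep all 6.
Initial partition by acceptance: {A,B} | {C,D,E,F}.
Refine {A,B} on symbol 1: members go to different blocks, giving {A} and {B}.
Split {C,D,E,F} by δ(·,0) → {C,D,F} and {E}.
On input 0, block {C,D,F} splits into {C,F} and {D}.
Stable partition: {A} | {C,F} | {B} | {E} | {D} — 5 equivalence classes.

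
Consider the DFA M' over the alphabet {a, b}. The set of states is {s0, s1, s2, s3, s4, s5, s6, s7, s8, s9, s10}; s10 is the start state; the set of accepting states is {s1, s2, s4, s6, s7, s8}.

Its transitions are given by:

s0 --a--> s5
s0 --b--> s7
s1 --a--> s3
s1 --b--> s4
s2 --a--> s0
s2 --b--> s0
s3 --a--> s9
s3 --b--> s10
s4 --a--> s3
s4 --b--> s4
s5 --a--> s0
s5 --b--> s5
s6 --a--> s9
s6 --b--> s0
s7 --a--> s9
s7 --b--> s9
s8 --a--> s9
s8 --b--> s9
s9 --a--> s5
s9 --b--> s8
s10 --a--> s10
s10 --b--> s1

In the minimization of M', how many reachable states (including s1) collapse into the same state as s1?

States {s2,s6} cannot be reached from the start state, so discard them.
Start with accepting vs non-accepting: {s1,s4,s7,s8} | {s0,s3,s5,s9,s10}.
On input b, block {s1,s4,s7,s8} splits into {s1,s4} and {s7,s8}.
Refine {s0,s3,s5,s9,s10} on symbol b: members go to different blocks, giving {s0,s9} and {s3,s5} and {s10}.
On input b, block {s3,s5} splits into {s3} and {s5}.
No further refinement is possible. Final partition (6 blocks): {s1,s4} | {s0,s9} | {s7,s8} | {s3} | {s10} | {s5}.
State s1 belongs to the block {s1,s4}, which has 2 states.

2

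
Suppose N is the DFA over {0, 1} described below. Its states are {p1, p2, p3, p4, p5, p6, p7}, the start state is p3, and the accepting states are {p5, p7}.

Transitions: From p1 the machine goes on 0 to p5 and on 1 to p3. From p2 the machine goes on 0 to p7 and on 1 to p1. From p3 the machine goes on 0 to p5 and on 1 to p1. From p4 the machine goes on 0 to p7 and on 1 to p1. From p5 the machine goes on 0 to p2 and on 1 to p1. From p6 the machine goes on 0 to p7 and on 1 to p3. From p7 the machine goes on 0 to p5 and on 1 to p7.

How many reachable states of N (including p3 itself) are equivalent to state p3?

2

Reachable states from the start: {p1,p2,p3,p5,p7}. Unreachable: {p4,p6} — drop them.
P0 = {p5,p7} | {p1,p2,p3}.
On input 0, block {p5,p7} splits into {p5} and {p7}.
On input 0, block {p1,p2,p3} splits into {p1,p3} and {p2}.
Stable partition: {p5} | {p1,p3} | {p7} | {p2} — 4 equivalence classes.
The equivalence class containing p3 is {p1,p3}, of size 2.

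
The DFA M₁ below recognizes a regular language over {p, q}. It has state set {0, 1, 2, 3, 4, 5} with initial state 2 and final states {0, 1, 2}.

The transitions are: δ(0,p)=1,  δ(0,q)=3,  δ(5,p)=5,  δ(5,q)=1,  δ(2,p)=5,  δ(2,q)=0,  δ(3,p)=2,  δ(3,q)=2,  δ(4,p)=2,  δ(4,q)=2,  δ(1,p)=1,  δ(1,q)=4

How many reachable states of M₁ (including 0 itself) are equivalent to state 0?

Initial partition by acceptance: {0,1,2} | {3,4,5}.
Split {0,1,2} by δ(·,p) → {0,1} and {2}.
On input p, block {3,4,5} splits into {3,4} and {5}.
No further refinement is possible. Final partition (4 blocks): {0,1} | {3,4} | {2} | {5}.
The equivalence class containing 0 is {0,1}, of size 2.

2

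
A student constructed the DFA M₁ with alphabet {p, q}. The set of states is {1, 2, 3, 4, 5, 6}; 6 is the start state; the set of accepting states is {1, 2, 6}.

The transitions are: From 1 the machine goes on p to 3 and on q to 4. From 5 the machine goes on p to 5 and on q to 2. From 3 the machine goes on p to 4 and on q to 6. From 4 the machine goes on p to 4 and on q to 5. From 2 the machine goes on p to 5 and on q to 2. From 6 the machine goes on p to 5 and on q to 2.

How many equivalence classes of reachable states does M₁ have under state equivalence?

First remove the unreachable states {1,3,4}; 3 states remain.
Initial partition by acceptance: {2,6} | {5}.
Stable partition: {2,6} | {5} — 2 equivalence classes.

2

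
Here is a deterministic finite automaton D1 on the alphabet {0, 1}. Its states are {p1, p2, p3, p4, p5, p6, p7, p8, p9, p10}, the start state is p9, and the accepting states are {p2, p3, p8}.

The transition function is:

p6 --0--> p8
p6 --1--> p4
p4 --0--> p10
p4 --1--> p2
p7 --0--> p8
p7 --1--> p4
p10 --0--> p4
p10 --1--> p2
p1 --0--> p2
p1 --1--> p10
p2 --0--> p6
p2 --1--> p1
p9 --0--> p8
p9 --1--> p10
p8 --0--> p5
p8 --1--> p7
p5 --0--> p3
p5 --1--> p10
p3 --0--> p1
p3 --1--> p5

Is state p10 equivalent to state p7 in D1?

Every state is reachable, so we keep all 10.
Start with accepting vs non-accepting: {p2,p3,p8} | {p1,p4,p5,p6,p7,p9,p10}.
On input 0, block {p1,p4,p5,p6,p7,p9,p10} splits into {p1,p5,p6,p7,p9} and {p4,p10}.
No further refinement is possible. Final partition (3 blocks): {p2,p3,p8} | {p1,p5,p6,p7,p9} | {p4,p10}.
p10 and p7 end up in different blocks, so they are distinguishable. For instance, the string '0' is accepted from only p7.

No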